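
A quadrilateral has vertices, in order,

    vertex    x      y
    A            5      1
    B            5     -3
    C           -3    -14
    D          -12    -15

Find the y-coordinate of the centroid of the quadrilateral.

-452/53

Apply Gauss's area formula. First the cross-terms c_i = x_i·y_{i+1} − x_{i+1}·y_i:
  -20, -79, -123, 63  ⇒  2A = -159, A = -79.5.
Then Σ (y_i + y_{i+1})·c_i = 4068, so ȳ = 4068 / (6·(-79.5)) = -452/53.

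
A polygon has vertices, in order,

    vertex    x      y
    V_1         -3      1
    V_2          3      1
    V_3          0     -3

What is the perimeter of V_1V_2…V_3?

16

|V_1V_2| = √((6)² + (0)²) = √36 = 6
|V_2V_3| = √((-3)² + (-4)²) = √25 = 5
|V_3V_1| = √((-3)² + (4)²) = √25 = 5
Perimeter = 6 + 5 + 5 = 16.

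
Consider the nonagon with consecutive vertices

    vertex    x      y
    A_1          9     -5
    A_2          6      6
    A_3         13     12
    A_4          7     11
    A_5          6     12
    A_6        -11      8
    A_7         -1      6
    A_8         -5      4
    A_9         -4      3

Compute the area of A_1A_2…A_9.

148.5

Apply the surveyor's formula: 2A = Σ (x_i·y_{i+1} − x_{i+1}·y_i), indices taken mod 9.
A_1→A_2: (9)(6) − (6)(-5) = 84
A_2→A_3: (6)(12) − (13)(6) = -6
A_3→A_4: (13)(11) − (7)(12) = 59
A_4→A_5: (7)(12) − (6)(11) = 18
A_5→A_6: (6)(8) − (-11)(12) = 180
A_6→A_7: (-11)(6) − (-1)(8) = -58
A_7→A_8: (-1)(4) − (-5)(6) = 26
A_8→A_9: (-5)(3) − (-4)(4) = 1
A_9→A_1: (-4)(-5) − (9)(3) = -7
Σ = 297
Area = |Σ|/2 = 148.5.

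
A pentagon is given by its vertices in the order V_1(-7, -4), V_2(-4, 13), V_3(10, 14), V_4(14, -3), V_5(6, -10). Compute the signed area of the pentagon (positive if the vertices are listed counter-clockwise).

V_1→V_2: (-7)(13) − (-4)(-4) = -107
V_2→V_3: (-4)(14) − (10)(13) = -186
V_3→V_4: (10)(-3) − (14)(14) = -226
V_4→V_5: (14)(-10) − (6)(-3) = -122
V_5→V_1: (6)(-4) − (-7)(-10) = -94
Σ = -735
Signed area = Σ/2 = -367.5 (negative ⇒ clockwise traversal).

-367.5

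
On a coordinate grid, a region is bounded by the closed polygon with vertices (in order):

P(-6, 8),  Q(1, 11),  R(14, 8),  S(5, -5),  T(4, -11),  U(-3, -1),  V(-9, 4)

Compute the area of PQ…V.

235.5

Apply Gauss's area formula: 2A = Σ (x_i·y_{i+1} − x_{i+1}·y_i), indices taken mod 7.
Σ = (-74) + (-146) + (-110) + (-35) + (-37) + (-21) + (-48) = -471
Area = |Σ|/2 = 235.5.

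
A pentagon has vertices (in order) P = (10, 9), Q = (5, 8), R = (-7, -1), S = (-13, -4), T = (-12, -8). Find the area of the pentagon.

Apply Gauss's area formula: 2A = Σ (x_i·y_{i+1} − x_{i+1}·y_i), indices taken mod 5.
Σ = (35) + (51) + (15) + (56) + (-28) = 129
Area = |Σ|/2 = 64.5.

64.5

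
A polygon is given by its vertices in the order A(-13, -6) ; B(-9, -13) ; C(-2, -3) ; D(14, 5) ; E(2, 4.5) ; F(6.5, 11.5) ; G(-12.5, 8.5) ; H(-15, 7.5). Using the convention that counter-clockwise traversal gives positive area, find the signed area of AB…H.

307.5

Σ = (115) + (1) + (32) + (53) + (-6.25) + (199) + (33.75) + (187.5) = 615
Signed area = Σ/2 = 307.5 (positive ⇒ counter-clockwise traversal).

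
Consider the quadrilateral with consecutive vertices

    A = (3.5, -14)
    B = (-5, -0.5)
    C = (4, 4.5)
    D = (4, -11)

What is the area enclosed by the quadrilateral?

85.875

Σ = (-71.75) + (-20.5) + (-62) + (-17.5) = -171.75
Area = |Σ|/2 = 85.875.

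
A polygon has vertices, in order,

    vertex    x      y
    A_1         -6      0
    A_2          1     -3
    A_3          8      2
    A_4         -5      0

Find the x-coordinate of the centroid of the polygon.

29/27

Apply the shoelace (surveyor's) formula. First the cross-terms c_i = x_i·y_{i+1} − x_{i+1}·y_i:
  18, 26, 10, 0  ⇒  2A = 54, A = 27.
Then Σ (x_i + x_{i+1})·c_i = 174, so x̄ = 174 / (6·27) = 29/27.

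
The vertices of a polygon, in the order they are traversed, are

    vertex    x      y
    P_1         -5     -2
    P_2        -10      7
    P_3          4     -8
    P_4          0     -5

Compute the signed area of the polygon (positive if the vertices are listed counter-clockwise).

-24

Apply the shoelace formula: 2A = Σ (x_i·y_{i+1} − x_{i+1}·y_i), indices taken mod 4.
Σ = (-55) + (52) + (-20) + (-25) = -48
Signed area = Σ/2 = -24 (negative ⇒ clockwise traversal).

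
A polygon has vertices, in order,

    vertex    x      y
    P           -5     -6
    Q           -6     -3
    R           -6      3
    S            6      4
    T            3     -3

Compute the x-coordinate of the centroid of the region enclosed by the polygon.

Apply Gauss's area formula. First the cross-terms c_i = x_i·y_{i+1} − x_{i+1}·y_i:
  -21, -36, -42, -30, -33  ⇒  2A = -162, A = -81.
Then Σ (x_i + x_{i+1})·c_i = 459, so x̄ = 459 / (6·(-81)) = -17/18.

-17/18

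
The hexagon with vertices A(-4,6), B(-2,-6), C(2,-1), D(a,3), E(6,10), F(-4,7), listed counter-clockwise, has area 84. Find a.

The doubled signed area Σ (x_i y_{i+1} − x_{i+1} y_i) is linear in a.
With a=0 it equals 124; the coefficient of a is 11 (from the two edges through D).
So 11·a + 124 = 2·84 = 168 ⇒ a = 4.

4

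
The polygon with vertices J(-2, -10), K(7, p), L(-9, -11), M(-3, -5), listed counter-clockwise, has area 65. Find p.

Write out the shoelace sum; only the two edges meeting at K involve p:
2·Area = [((-2)·p − 7·(-10)) + (7·(-11) − (-9)·p)] + 32
       = 7·p + 25 = 130
⇒ p = 15.

15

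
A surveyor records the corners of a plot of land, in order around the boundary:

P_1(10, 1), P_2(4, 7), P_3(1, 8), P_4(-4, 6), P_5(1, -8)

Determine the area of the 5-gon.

Cross-terms: 66, 25, 38, 26, 81  ⇒  Σ = 236
Area = |Σ|/2 = 118.

118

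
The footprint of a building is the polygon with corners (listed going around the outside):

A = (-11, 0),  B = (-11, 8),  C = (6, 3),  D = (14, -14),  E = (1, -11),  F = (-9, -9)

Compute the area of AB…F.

321

Σ = (-88) + (-81) + (-126) + (-140) + (-108) + (-99) = -642
Area = |Σ|/2 = 321.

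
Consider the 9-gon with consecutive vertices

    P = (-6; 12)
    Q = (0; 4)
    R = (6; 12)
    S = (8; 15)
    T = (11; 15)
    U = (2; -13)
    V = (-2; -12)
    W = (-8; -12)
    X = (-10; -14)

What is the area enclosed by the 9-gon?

Apply the shoelace formula: 2A = Σ (x_i·y_{i+1} − x_{i+1}·y_i), indices taken mod 9.
Σ = (-24) + (-24) + (-6) + (-45) + (-173) + (-50) + (-72) + (-8) + (-204) = -606
Area = |Σ|/2 = 303.

303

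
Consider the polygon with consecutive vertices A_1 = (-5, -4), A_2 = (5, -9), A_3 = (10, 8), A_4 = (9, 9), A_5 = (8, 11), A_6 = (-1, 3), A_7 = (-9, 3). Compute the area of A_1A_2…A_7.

175

Σ = (65) + (130) + (18) + (27) + (35) + (24) + (51) = 350
Area = |Σ|/2 = 175.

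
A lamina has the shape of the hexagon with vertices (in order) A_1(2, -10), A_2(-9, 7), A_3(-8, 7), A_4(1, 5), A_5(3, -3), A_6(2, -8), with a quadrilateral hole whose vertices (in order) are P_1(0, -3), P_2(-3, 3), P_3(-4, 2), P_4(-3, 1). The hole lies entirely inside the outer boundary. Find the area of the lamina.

81

Outer boundary:
A_1→A_2: (2)(7) − (-9)(-10) = -76
A_2→A_3: (-9)(7) − (-8)(7) = -7
A_3→A_4: (-8)(5) − (1)(7) = -47
A_4→A_5: (1)(-3) − (3)(5) = -18
A_5→A_6: (3)(-8) − (2)(-3) = -18
A_6→A_1: (2)(-10) − (2)(-8) = -4
Σ = -170
Area = |Σ|/2 = 85.
Hole:
P_1→P_2: (0)(3) − (-3)(-3) = -9
P_2→P_3: (-3)(2) − (-4)(3) = 6
P_3→P_4: (-4)(1) − (-3)(2) = 2
P_4→P_1: (-3)(-3) − (0)(1) = 9
Σ = 8
Area = |Σ|/2 = 4.
Net area = 85 − 4 = 81.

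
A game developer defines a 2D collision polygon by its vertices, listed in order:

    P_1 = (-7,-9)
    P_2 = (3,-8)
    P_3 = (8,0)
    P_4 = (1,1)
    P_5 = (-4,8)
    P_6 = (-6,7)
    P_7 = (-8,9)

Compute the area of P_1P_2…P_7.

162

Apply Gauss's area formula: 2A = Σ (x_i·y_{i+1} − x_{i+1}·y_i), indices taken mod 7.
Σ = (83) + (64) + (8) + (12) + (20) + (2) + (135) = 324
Area = |Σ|/2 = 162.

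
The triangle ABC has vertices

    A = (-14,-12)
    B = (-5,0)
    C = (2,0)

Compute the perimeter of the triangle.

42

|AB| = √((9)² + (12)²) = √225 = 15
|BC| = √((7)² + (0)²) = √49 = 7
|CA| = √((-16)² + (-12)²) = √400 = 20
Perimeter = 15 + 7 + 20 = 42.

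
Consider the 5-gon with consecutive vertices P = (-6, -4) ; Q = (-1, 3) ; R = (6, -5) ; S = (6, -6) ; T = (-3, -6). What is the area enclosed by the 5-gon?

59.5

Cross-terms: -22, -13, -6, -54, -24  ⇒  Σ = -119
Area = |Σ|/2 = 59.5.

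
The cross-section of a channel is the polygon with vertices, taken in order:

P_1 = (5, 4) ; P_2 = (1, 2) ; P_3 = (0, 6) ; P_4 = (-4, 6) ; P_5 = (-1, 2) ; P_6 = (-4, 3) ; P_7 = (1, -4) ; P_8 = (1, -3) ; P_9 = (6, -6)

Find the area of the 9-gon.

59.5

Apply the shoelace (surveyor's) formula: 2A = Σ (x_i·y_{i+1} − x_{i+1}·y_i), indices taken mod 9.
Cross-terms: 6, 6, 24, -2, 5, 13, 1, 12, 54  ⇒  Σ = 119
Area = |Σ|/2 = 59.5.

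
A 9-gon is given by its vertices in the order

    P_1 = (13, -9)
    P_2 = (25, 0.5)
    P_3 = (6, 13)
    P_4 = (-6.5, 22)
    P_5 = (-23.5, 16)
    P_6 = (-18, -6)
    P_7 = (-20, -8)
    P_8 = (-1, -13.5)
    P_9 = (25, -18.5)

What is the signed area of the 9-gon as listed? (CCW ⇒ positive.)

1134.75

Σ = (231.5) + (322) + (216.5) + (413) + (429) + (24) + (262) + (356) + (15.5) = 2269.5
Signed area = Σ/2 = 1134.75 (positive ⇒ counter-clockwise traversal).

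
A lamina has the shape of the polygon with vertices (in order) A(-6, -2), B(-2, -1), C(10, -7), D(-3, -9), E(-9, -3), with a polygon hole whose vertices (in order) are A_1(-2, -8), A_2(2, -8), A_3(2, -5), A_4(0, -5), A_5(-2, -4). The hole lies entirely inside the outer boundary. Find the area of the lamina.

65.5

Outer boundary:
Apply the shoelace (surveyor's) formula: 2A = Σ (x_i·y_{i+1} − x_{i+1}·y_i), indices taken mod 5.
Σ = (2) + (24) + (-111) + (-72) + (0) = -157
Area = |Σ|/2 = 78.5.
Hole:
Σ = (32) + (6) + (-10) + (-10) + (8) = 26
Area = |Σ|/2 = 13.
Net area = 78.5 − 13 = 65.5.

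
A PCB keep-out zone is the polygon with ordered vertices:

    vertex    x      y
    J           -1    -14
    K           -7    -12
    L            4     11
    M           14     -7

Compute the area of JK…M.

250

J→K: (-1)(-12) − (-7)(-14) = -86
K→L: (-7)(11) − (4)(-12) = -29
L→M: (4)(-7) − (14)(11) = -182
M→J: (14)(-14) − (-1)(-7) = -203
Σ = -500
Area = |Σ|/2 = 250.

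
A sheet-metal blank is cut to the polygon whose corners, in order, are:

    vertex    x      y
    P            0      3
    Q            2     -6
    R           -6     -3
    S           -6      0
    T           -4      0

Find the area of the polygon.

Apply Gauss's area formula: 2A = Σ (x_i·y_{i+1} − x_{i+1}·y_i), indices taken mod 5.
Σ = (-6) + (-42) + (-18) + (0) + (-12) = -78
Area = |Σ|/2 = 39.

39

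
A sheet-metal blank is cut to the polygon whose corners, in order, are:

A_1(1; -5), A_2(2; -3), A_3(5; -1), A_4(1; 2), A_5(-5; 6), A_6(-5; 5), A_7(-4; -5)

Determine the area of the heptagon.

Σ = (7) + (13) + (11) + (16) + (5) + (45) + (25) = 122
Area = |Σ|/2 = 61.

61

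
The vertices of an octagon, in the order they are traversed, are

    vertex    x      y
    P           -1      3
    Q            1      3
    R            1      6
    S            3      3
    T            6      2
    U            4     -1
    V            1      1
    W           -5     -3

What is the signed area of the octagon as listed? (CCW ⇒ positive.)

-27.5

Cross-terms: -6, 3, -15, -12, -14, 5, 2, -18  ⇒  Σ = -55
Signed area = Σ/2 = -27.5 (negative ⇒ clockwise traversal).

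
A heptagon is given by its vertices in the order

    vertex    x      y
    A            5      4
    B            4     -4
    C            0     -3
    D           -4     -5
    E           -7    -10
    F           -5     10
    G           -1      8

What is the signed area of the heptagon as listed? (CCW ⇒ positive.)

-124.5

Apply the shoelace (surveyor's) formula: 2A = Σ (x_i·y_{i+1} − x_{i+1}·y_i), indices taken mod 7.
A→B: (5)(-4) − (4)(4) = -36
B→C: (4)(-3) − (0)(-4) = -12
C→D: (0)(-5) − (-4)(-3) = -12
D→E: (-4)(-10) − (-7)(-5) = 5
E→F: (-7)(10) − (-5)(-10) = -120
F→G: (-5)(8) − (-1)(10) = -30
G→A: (-1)(4) − (5)(8) = -44
Σ = -249
Signed area = Σ/2 = -124.5 (negative ⇒ clockwise traversal).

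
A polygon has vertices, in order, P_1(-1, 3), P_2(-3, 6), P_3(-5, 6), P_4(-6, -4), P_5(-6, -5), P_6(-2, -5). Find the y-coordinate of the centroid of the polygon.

Apply the shoelace formula. First the cross-terms c_i = x_i·y_{i+1} − x_{i+1}·y_i:
  3, 12, 56, 6, 20, -11  ⇒  2A = 86, A = 43.
Then Σ (y_i + y_{i+1})·c_i = 51, so ȳ = 51 / (6·43) = 17/86.

17/86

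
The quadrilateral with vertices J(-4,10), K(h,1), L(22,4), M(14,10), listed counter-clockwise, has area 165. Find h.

-2

The doubled signed area Σ (x_i y_{i+1} − x_{i+1} y_i) is linear in h.
With h=0 it equals 318; the coefficient of h is -6 (from the two edges through K).
So -6·h + 318 = 2·165 = 330 ⇒ h = -2.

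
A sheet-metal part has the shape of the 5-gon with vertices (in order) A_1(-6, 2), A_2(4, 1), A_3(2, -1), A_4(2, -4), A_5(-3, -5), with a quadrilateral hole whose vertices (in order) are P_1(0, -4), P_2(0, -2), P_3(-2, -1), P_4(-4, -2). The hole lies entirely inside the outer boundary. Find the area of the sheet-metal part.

36

Outer boundary:
Σ = (-14) + (-6) + (-6) + (-22) + (-36) = -84
Area = |Σ|/2 = 42.
Hole:
Apply the surveyor's formula: 2A = Σ (x_i·y_{i+1} − x_{i+1}·y_i), indices taken mod 4.
Σ = (0) + (-4) + (0) + (16) = 12
Area = |Σ|/2 = 6.
Net area = 42 − 6 = 36.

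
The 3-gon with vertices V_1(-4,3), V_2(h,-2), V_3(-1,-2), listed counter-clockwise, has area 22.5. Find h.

The doubled signed area Σ (x_i y_{i+1} − x_{i+1} y_i) is linear in h.
With h=0 it equals -5; the coefficient of h is -5 (from the two edges through V_2).
So -5·h + -5 = 2·22.5 = 45 ⇒ h = -10.

-10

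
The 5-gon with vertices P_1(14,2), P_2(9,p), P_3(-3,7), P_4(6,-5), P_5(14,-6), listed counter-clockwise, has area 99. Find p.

The doubled signed area Σ (x_i y_{i+1} − x_{i+1} y_i) is linear in p.
With p=0 it equals 164; the coefficient of p is 17 (from the two edges through P_2).
So 17·p + 164 = 2·99 = 198 ⇒ p = 2.

2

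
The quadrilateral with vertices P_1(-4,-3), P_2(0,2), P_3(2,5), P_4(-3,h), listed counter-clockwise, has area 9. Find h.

The doubled signed area Σ (x_i y_{i+1} − x_{i+1} y_i) is linear in h.
With h=0 it equals 12; the coefficient of h is 6 (from the two edges through P_4).
So 6·h + 12 = 2·9 = 18 ⇒ h = 1.

1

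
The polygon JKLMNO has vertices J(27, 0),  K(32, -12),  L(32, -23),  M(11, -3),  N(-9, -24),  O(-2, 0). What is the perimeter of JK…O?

|JK| = √((5)² + (-12)²) = √169 = 13
|KL| = √((0)² + (-11)²) = √121 = 11
|LM| = √((-21)² + (20)²) = √841 = 29
|MN| = √((-20)² + (-21)²) = √841 = 29
|NO| = √((7)² + (24)²) = √625 = 25
|OJ| = √((29)² + (0)²) = √841 = 29
Perimeter = 13 + 11 + 29 + 29 + 25 + 29 = 136.

136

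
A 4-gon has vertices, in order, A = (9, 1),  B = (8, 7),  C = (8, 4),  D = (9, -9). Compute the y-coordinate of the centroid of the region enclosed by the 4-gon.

Apply the surveyor's formula. First the cross-terms c_i = x_i·y_{i+1} − x_{i+1}·y_i:
  55, -24, -108, 90  ⇒  2A = 13, A = 6.5.
Then Σ (y_i + y_{i+1})·c_i = -4, so ȳ = -4 / (6·6.5) = -4/39.

-4/39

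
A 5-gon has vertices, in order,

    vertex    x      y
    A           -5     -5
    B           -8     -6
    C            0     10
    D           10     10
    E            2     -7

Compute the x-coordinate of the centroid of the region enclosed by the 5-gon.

47/39

Apply the surveyor's formula. First the cross-terms c_i = x_i·y_{i+1} − x_{i+1}·y_i:
  -10, -80, -100, -90, -45  ⇒  2A = -325, A = -162.5.
Then Σ (x_i + x_{i+1})·c_i = -1175, so x̄ = -1175 / (6·(-162.5)) = 47/39.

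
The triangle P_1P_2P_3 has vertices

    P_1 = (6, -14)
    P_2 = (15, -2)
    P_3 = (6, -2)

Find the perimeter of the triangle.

|P_1P_2| = √((9)² + (12)²) = √225 = 15
|P_2P_3| = √((-9)² + (0)²) = √81 = 9
|P_3P_1| = √((0)² + (-12)²) = √144 = 12
Perimeter = 15 + 9 + 12 = 36.

36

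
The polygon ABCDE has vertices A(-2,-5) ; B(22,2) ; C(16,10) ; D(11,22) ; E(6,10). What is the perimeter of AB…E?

78

|AB| = √((24)² + (7)²) = √625 = 25
|BC| = √((-6)² + (8)²) = √100 = 10
|CD| = √((-5)² + (12)²) = √169 = 13
|DE| = √((-5)² + (-12)²) = √169 = 13
|EA| = √((-8)² + (-15)²) = √289 = 17
Perimeter = 25 + 10 + 13 + 13 + 17 = 78.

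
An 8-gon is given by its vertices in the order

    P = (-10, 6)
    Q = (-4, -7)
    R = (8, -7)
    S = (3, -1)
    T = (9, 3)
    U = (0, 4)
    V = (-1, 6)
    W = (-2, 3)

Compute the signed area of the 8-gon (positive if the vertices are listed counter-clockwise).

138

Σ = (94) + (84) + (13) + (18) + (36) + (4) + (9) + (18) = 276
Signed area = Σ/2 = 138 (positive ⇒ counter-clockwise traversal).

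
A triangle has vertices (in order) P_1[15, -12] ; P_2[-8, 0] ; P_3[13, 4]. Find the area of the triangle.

Apply the surveyor's formula: 2A = Σ (x_i·y_{i+1} − x_{i+1}·y_i), indices taken mod 3.
Cross-terms: -96, -32, -216  ⇒  Σ = -344
Area = |Σ|/2 = 172.

172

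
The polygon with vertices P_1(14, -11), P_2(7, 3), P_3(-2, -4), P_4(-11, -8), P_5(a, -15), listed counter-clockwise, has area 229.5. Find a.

Write out the shoelace sum; only the two edges meeting at P_5 involve a:
2·Area = [((-11)·(-15) − a·(-8)) + (a·(-11) − 14·(-15))] + 69
       = -3·a + 444 = 459
⇒ a = -5.

-5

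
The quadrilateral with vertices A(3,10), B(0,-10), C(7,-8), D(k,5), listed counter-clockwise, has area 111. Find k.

9

Write out the shoelace sum; only the two edges meeting at D involve k:
2·Area = [(7·5 − k·(-8)) + (k·10 − 3·5)] + 40
       = 18·k + 60 = 222
⇒ k = 9.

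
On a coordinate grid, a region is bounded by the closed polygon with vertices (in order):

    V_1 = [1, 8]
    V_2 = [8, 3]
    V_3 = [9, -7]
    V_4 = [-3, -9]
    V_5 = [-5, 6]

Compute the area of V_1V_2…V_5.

177.5

Σ = (-61) + (-83) + (-102) + (-63) + (-46) = -355
Area = |Σ|/2 = 177.5.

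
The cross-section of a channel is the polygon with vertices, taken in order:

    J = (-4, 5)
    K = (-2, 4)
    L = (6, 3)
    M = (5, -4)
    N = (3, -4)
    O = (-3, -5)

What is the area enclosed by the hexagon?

Σ = (-6) + (-30) + (-39) + (-8) + (-27) + (-35) = -145
Area = |Σ|/2 = 72.5.

72.5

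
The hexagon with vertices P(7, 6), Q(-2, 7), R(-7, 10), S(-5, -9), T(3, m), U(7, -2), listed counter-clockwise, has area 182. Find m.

Write out the shoelace sum; only the two edges meeting at T involve m:
2·Area = [((-5)·m − 3·(-9)) + (3·(-2) − 7·m)] + 259
       = -12·m + 280 = 364
⇒ m = -7.

-7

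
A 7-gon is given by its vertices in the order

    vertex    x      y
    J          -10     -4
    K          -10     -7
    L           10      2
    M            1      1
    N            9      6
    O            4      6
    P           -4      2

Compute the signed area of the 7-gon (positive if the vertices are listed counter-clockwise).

91.5

Apply the shoelace (surveyor's) formula: 2A = Σ (x_i·y_{i+1} − x_{i+1}·y_i), indices taken mod 7.
Cross-terms: 30, 50, 8, -3, 30, 32, 36  ⇒  Σ = 183
Signed area = Σ/2 = 91.5 (positive ⇒ counter-clockwise traversal).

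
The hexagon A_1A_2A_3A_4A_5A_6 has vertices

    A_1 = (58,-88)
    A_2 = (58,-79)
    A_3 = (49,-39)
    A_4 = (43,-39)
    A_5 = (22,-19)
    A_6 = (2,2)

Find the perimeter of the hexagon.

|A_1A_2| = √((0)² + (9)²) = √81 = 9
|A_2A_3| = √((-9)² + (40)²) = √1681 = 41
|A_3A_4| = √((-6)² + (0)²) = √36 = 6
|A_4A_5| = √((-21)² + (20)²) = √841 = 29
|A_5A_6| = √((-20)² + (21)²) = √841 = 29
|A_6A_1| = √((56)² + (-90)²) = √11236 = 106
Perimeter = 9 + 41 + 6 + 29 + 29 + 106 = 220.

220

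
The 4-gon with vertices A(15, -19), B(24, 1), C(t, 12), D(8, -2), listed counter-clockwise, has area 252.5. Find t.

The doubled signed area Σ (x_i y_{i+1} − x_{i+1} y_i) is linear in t.
With t=0 it equals 541; the coefficient of t is -3 (from the two edges through C).
So -3·t + 541 = 2·252.5 = 505 ⇒ t = 12.

12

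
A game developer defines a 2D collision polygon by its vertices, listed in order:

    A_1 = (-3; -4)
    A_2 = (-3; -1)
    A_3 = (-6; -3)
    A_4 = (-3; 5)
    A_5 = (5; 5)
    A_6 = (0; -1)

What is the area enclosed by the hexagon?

Apply the surveyor's formula: 2A = Σ (x_i·y_{i+1} − x_{i+1}·y_i), indices taken mod 6.
A_1→A_2: (-3)(-1) − (-3)(-4) = -9
A_2→A_3: (-3)(-3) − (-6)(-1) = 3
A_3→A_4: (-6)(5) − (-3)(-3) = -39
A_4→A_5: (-3)(5) − (5)(5) = -40
A_5→A_6: (5)(-1) − (0)(5) = -5
A_6→A_1: (0)(-4) − (-3)(-1) = -3
Σ = -93
Area = |Σ|/2 = 46.5.

46.5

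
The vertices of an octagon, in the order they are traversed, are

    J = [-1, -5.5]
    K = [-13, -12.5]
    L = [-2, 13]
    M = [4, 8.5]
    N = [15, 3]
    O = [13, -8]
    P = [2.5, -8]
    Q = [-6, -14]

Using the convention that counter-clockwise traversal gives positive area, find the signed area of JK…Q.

Apply Gauss's area formula: 2A = Σ (x_i·y_{i+1} − x_{i+1}·y_i), indices taken mod 8.
Σ = (-59) + (-194) + (-69) + (-115.5) + (-159) + (-84) + (-83) + (19) = -744.5
Signed area = Σ/2 = -372.25 (negative ⇒ clockwise traversal).

-372.25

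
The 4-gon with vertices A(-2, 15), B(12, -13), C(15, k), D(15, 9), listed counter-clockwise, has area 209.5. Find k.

0

The doubled signed area Σ (x_i y_{i+1} − x_{i+1} y_i) is linear in k.
With k=0 it equals 419; the coefficient of k is -3 (from the two edges through C).
So -3·k + 419 = 2·209.5 = 419 ⇒ k = 0.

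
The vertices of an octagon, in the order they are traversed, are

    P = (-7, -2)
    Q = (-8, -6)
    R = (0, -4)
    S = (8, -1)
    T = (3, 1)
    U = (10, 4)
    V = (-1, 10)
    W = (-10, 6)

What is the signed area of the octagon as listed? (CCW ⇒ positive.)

Apply the surveyor's formula: 2A = Σ (x_i·y_{i+1} − x_{i+1}·y_i), indices taken mod 8.
Σ = (26) + (32) + (32) + (11) + (2) + (104) + (94) + (62) = 363
Signed area = Σ/2 = 181.5 (positive ⇒ counter-clockwise traversal).

181.5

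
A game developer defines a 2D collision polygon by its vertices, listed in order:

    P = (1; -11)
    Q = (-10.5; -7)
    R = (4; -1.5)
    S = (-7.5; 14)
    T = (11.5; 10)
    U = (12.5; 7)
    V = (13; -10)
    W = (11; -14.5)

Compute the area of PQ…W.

357.75

Apply the shoelace formula: 2A = Σ (x_i·y_{i+1} − x_{i+1}·y_i), indices taken mod 8.
Σ = (-122.5) + (43.75) + (44.75) + (-236) + (-44.5) + (-216) + (-78.5) + (-106.5) = -715.5
Area = |Σ|/2 = 357.75.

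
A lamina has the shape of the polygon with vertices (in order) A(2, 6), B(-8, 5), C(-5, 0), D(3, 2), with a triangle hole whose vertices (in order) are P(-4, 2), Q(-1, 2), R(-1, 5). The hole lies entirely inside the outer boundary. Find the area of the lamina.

39

Outer boundary:
A→B: (2)(5) − (-8)(6) = 58
B→C: (-8)(0) − (-5)(5) = 25
C→D: (-5)(2) − (3)(0) = -10
D→A: (3)(6) − (2)(2) = 14
Σ = 87
Area = |Σ|/2 = 43.5.
Hole:
Apply Gauss's area formula: 2A = Σ (x_i·y_{i+1} − x_{i+1}·y_i), indices taken mod 3.
P→Q: (-4)(2) − (-1)(2) = -6
Q→R: (-1)(5) − (-1)(2) = -3
R→P: (-1)(2) − (-4)(5) = 18
Σ = 9
Area = |Σ|/2 = 4.5.
Net area = 43.5 − 4.5 = 39.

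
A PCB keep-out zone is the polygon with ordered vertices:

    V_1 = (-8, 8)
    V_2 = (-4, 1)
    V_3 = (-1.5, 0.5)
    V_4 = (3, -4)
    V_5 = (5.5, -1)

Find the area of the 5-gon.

41.5

Σ = (24) + (-0.5) + (4.5) + (19) + (36) = 83
Area = |Σ|/2 = 41.5.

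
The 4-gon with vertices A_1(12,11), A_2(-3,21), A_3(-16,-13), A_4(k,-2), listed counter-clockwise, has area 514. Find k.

The doubled signed area Σ (x_i y_{i+1} − x_{i+1} y_i) is linear in k.
With k=0 it equals 716; the coefficient of k is 24 (from the two edges through A_4).
So 24·k + 716 = 2·514 = 1028 ⇒ k = 13.

13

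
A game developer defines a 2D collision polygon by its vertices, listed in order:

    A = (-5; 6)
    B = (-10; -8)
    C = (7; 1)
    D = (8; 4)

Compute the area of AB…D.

Cross-terms: 100, 46, 20, 68  ⇒  Σ = 234
Area = |Σ|/2 = 117.

117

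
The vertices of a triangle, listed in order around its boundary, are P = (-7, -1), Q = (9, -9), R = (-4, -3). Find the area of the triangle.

Σ = (72) + (-63) + (-17) = -8
Area = |Σ|/2 = 4.

4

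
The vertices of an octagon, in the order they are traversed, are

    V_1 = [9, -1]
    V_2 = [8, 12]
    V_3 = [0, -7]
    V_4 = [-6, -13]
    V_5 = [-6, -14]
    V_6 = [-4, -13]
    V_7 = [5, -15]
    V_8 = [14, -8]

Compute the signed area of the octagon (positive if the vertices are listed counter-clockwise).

Apply the shoelace (surveyor's) formula: 2A = Σ (x_i·y_{i+1} − x_{i+1}·y_i), indices taken mod 8.
Σ = (116) + (-56) + (-42) + (6) + (22) + (125) + (170) + (58) = 399
Signed area = Σ/2 = 199.5 (positive ⇒ counter-clockwise traversal).

199.5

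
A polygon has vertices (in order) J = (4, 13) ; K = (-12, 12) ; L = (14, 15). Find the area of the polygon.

Apply Gauss's area formula: 2A = Σ (x_i·y_{i+1} − x_{i+1}·y_i), indices taken mod 3.
Cross-terms: 204, -348, 122  ⇒  Σ = -22
Area = |Σ|/2 = 11.

11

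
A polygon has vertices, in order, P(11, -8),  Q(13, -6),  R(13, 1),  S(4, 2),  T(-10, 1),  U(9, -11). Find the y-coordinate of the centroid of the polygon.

Apply Gauss's area formula. First the cross-terms c_i = x_i·y_{i+1} − x_{i+1}·y_i:
  38, 91, 22, 24, 101, 49  ⇒  2A = 325, A = 162.5.
Then Σ (y_i + y_{i+1})·c_i = -2790, so ȳ = -2790 / (6·162.5) = -186/65.

-186/65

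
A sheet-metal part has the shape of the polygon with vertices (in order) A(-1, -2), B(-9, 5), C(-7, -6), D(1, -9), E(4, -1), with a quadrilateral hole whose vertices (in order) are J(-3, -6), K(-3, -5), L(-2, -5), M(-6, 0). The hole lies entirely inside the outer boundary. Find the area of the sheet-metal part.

76.5

Outer boundary:
Σ = (-23) + (89) + (69) + (35) + (-9) = 161
Area = |Σ|/2 = 80.5.
Hole:
Cross-terms: -3, 5, -30, 36  ⇒  Σ = 8
Area = |Σ|/2 = 4.
Net area = 80.5 − 4 = 76.5.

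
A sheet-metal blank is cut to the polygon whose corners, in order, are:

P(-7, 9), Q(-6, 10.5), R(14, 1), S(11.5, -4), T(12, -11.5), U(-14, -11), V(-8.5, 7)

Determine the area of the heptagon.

P→Q: (-7)(10.5) − (-6)(9) = -19.5
Q→R: (-6)(1) − (14)(10.5) = -153
R→S: (14)(-4) − (11.5)(1) = -67.5
S→T: (11.5)(-11.5) − (12)(-4) = -84.25
T→U: (12)(-11) − (-14)(-11.5) = -293
U→V: (-14)(7) − (-8.5)(-11) = -191.5
V→P: (-8.5)(9) − (-7)(7) = -27.5
Σ = -836.25
Area = |Σ|/2 = 418.125.

418.125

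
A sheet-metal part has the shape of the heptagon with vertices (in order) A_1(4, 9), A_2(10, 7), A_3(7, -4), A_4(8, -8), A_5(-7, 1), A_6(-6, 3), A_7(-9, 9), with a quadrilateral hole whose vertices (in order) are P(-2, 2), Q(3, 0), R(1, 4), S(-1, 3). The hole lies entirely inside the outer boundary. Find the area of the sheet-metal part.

182.5

Outer boundary:
Apply the surveyor's formula: 2A = Σ (x_i·y_{i+1} − x_{i+1}·y_i), indices taken mod 7.
A_1→A_2: (4)(7) − (10)(9) = -62
A_2→A_3: (10)(-4) − (7)(7) = -89
A_3→A_4: (7)(-8) − (8)(-4) = -24
A_4→A_5: (8)(1) − (-7)(-8) = -48
A_5→A_6: (-7)(3) − (-6)(1) = -15
A_6→A_7: (-6)(9) − (-9)(3) = -27
A_7→A_1: (-9)(9) − (4)(9) = -117
Σ = -382
Area = |Σ|/2 = 191.
Hole:
Cross-terms: -6, 12, 7, 4  ⇒  Σ = 17
Area = |Σ|/2 = 8.5.
Net area = 191 − 8.5 = 182.5.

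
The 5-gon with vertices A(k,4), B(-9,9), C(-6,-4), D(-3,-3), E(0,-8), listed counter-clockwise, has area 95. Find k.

2

Write out the shoelace sum; only the two edges meeting at A involve k:
2·Area = [(0·4 − k·(-8)) + (k·9 − (-9)·4)] + 120
       = 17·k + 156 = 190
⇒ k = 2.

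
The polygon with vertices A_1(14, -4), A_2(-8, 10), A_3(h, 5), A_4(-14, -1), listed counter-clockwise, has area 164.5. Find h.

Write out the shoelace sum; only the two edges meeting at A_3 involve h:
2·Area = [((-8)·5 − h·10) + (h·(-1) − (-14)·5)] + 178
       = -11·h + 208 = 329
⇒ h = -11.

-11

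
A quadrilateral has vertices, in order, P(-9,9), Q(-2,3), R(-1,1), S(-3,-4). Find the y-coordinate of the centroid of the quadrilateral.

Apply the surveyor's formula. First the cross-terms c_i = x_i·y_{i+1} − x_{i+1}·y_i:
  -9, 1, 7, -63  ⇒  2A = -64, A = -32.
Then Σ (y_i + y_{i+1})·c_i = -440, so ȳ = -440 / (6·(-32)) = 55/24.

55/24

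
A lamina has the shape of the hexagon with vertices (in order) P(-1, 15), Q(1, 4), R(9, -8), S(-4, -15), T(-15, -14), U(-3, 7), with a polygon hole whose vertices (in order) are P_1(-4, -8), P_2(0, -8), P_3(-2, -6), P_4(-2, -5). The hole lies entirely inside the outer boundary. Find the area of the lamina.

287

Outer boundary:
Apply the shoelace formula: 2A = Σ (x_i·y_{i+1} − x_{i+1}·y_i), indices taken mod 6.
Cross-terms: -19, -44, -167, -169, -147, -38  ⇒  Σ = -584
Area = |Σ|/2 = 292.
Hole:
Cross-terms: 32, -16, -2, -4  ⇒  Σ = 10
Area = |Σ|/2 = 5.
Net area = 292 − 5 = 287.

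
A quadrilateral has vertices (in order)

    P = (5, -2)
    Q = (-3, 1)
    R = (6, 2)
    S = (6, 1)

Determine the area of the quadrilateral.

18

Apply the shoelace (surveyor's) formula: 2A = Σ (x_i·y_{i+1} − x_{i+1}·y_i), indices taken mod 4.
Σ = (-1) + (-12) + (-6) + (-17) = -36
Area = |Σ|/2 = 18.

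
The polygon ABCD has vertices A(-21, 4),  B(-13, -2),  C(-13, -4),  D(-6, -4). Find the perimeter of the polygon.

|AB| = √((8)² + (-6)²) = √100 = 10
|BC| = √((0)² + (-2)²) = √4 = 2
|CD| = √((7)² + (0)²) = √49 = 7
|DA| = √((-15)² + (8)²) = √289 = 17
Perimeter = 10 + 2 + 7 + 17 = 36.

36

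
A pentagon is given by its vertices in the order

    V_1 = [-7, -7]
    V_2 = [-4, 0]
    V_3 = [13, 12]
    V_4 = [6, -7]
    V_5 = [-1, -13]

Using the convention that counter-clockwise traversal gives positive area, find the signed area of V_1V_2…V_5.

-204

Σ = (-28) + (-48) + (-163) + (-85) + (-84) = -408
Signed area = Σ/2 = -204 (negative ⇒ clockwise traversal).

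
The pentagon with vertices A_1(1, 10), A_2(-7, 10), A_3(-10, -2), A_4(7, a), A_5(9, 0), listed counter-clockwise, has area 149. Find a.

0

Write out the shoelace sum; only the two edges meeting at A_4 involve a:
2·Area = [((-10)·a − 7·(-2)) + (7·0 − 9·a)] + 284
       = -19·a + 298 = 298
⇒ a = 0.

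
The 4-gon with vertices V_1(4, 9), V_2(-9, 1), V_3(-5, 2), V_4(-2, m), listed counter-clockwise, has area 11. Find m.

Write out the shoelace sum; only the two edges meeting at V_4 involve m:
2·Area = [((-5)·m − (-2)·2) + ((-2)·9 − 4·m)] + 72
       = -9·m + 58 = 22
⇒ m = 4.

4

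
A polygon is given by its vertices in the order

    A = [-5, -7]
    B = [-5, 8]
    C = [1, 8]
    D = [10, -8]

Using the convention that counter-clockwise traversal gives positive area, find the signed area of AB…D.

-160.5

Apply the surveyor's formula: 2A = Σ (x_i·y_{i+1} − x_{i+1}·y_i), indices taken mod 4.
Σ = (-75) + (-48) + (-88) + (-110) = -321
Signed area = Σ/2 = -160.5 (negative ⇒ clockwise traversal).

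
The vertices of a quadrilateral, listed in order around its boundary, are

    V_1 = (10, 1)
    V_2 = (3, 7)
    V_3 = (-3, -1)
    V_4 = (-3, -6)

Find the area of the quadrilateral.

78.5

Cross-terms: 67, 18, 15, 57  ⇒  Σ = 157
Area = |Σ|/2 = 78.5.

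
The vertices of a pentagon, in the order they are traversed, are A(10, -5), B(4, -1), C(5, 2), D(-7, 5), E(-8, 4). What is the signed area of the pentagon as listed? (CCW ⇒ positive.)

Σ = (10) + (13) + (39) + (12) + (0) = 74
Signed area = Σ/2 = 37 (positive ⇒ counter-clockwise traversal).

37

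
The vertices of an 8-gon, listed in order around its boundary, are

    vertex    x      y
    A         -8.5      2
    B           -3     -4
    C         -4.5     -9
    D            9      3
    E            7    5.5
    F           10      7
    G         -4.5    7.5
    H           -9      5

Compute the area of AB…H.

Apply the shoelace formula: 2A = Σ (x_i·y_{i+1} − x_{i+1}·y_i), indices taken mod 8.
Cross-terms: 40, 9, 67.5, 28.5, -6, 106.5, 45, 24.5  ⇒  Σ = 315
Area = |Σ|/2 = 157.5.

157.5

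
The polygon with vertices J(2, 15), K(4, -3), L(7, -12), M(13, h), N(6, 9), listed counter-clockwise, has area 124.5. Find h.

-3

Write out the shoelace sum; only the two edges meeting at M involve h:
2·Area = [(7·h − 13·(-12)) + (13·9 − 6·h)] + -21
       = 1·h + 252 = 249
⇒ h = -3.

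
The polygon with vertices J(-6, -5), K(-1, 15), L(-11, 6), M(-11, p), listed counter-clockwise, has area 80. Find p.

Write out the shoelace sum; only the two edges meeting at M involve p:
2·Area = [((-11)·p − (-11)·6) + ((-11)·(-5) − (-6)·p)] + 64
       = -5·p + 185 = 160
⇒ p = 5.

5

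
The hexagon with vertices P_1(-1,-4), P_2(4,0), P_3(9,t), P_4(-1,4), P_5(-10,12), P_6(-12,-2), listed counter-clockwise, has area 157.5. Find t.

The doubled signed area Σ (x_i y_{i+1} − x_{i+1} y_i) is linear in t.
With t=0 it equals 290; the coefficient of t is 5 (from the two edges through P_3).
So 5·t + 290 = 2·157.5 = 315 ⇒ t = 5.

5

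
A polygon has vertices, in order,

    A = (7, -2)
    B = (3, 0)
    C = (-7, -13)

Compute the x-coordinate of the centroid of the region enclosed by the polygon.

1

Apply Gauss's area formula. First the cross-terms c_i = x_i·y_{i+1} − x_{i+1}·y_i:
  6, -39, 105  ⇒  2A = 72, A = 36.
Then Σ (x_i + x_{i+1})·c_i = 216, so x̄ = 216 / (6·36) = 1.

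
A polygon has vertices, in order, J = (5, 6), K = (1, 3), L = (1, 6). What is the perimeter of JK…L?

12

|JK| = √((-4)² + (-3)²) = √25 = 5
|KL| = √((0)² + (3)²) = √9 = 3
|LJ| = √((4)² + (0)²) = √16 = 4
Perimeter = 5 + 3 + 4 = 12.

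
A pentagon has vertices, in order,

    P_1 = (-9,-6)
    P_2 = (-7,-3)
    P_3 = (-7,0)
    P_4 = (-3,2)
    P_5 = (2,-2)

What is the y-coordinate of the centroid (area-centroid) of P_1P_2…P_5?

Apply the shoelace (surveyor's) formula. First the cross-terms c_i = x_i·y_{i+1} − x_{i+1}·y_i:
  -15, -21, -14, 2, -30  ⇒  2A = -78, A = -39.
Then Σ (y_i + y_{i+1})·c_i = 410, so ȳ = 410 / (6·(-39)) = -205/117.

-205/117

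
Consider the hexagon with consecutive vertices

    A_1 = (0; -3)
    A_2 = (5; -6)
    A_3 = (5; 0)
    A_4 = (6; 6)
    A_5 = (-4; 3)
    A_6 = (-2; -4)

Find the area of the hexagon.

Apply the shoelace (surveyor's) formula: 2A = Σ (x_i·y_{i+1} − x_{i+1}·y_i), indices taken mod 6.
Σ = (15) + (30) + (30) + (42) + (22) + (6) = 145
Area = |Σ|/2 = 72.5.

72.5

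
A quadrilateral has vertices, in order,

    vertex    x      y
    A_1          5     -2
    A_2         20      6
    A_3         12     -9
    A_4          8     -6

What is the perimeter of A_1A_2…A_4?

|A_1A_2| = √((15)² + (8)²) = √289 = 17
|A_2A_3| = √((-8)² + (-15)²) = √289 = 17
|A_3A_4| = √((-4)² + (3)²) = √25 = 5
|A_4A_1| = √((-3)² + (4)²) = √25 = 5
Perimeter = 17 + 17 + 5 + 5 = 44.

44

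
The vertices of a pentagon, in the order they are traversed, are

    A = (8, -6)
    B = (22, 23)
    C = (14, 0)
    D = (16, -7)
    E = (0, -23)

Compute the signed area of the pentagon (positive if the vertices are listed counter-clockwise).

-144

Cross-terms: 316, -322, -98, -368, 184  ⇒  Σ = -288
Signed area = Σ/2 = -144 (negative ⇒ clockwise traversal).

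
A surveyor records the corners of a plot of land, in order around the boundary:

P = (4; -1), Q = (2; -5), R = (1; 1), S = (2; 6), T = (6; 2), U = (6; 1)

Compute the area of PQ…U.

27.5

Σ = (-18) + (7) + (4) + (-32) + (-6) + (-10) = -55
Area = |Σ|/2 = 27.5.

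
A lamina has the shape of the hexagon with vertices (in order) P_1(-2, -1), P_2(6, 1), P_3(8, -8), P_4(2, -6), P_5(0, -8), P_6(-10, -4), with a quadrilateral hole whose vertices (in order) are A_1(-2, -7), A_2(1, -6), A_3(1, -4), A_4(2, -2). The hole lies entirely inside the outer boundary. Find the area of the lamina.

Outer boundary:
Σ = (4) + (-56) + (-32) + (-16) + (-80) + (2) = -178
Area = |Σ|/2 = 89.
Hole:
Cross-terms: 19, 2, 6, -18  ⇒  Σ = 9
Area = |Σ|/2 = 4.5.
Net area = 89 − 4.5 = 84.5.

84.5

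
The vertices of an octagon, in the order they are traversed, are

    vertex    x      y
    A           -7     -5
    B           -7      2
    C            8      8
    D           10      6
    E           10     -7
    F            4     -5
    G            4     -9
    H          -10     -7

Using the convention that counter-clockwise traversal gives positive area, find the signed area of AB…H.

Apply Gauss's area formula: 2A = Σ (x_i·y_{i+1} − x_{i+1}·y_i), indices taken mod 8.
A→B: (-7)(2) − (-7)(-5) = -49
B→C: (-7)(8) − (8)(2) = -72
C→D: (8)(6) − (10)(8) = -32
D→E: (10)(-7) − (10)(6) = -130
E→F: (10)(-5) − (4)(-7) = -22
F→G: (4)(-9) − (4)(-5) = -16
G→H: (4)(-7) − (-10)(-9) = -118
H→A: (-10)(-5) − (-7)(-7) = 1
Σ = -438
Signed area = Σ/2 = -219 (negative ⇒ clockwise traversal).

-219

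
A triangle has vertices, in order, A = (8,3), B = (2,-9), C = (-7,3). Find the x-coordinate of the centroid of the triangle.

1

Apply Gauss's area formula. First the cross-terms c_i = x_i·y_{i+1} − x_{i+1}·y_i:
  -78, -57, -45  ⇒  2A = -180, A = -90.
Then Σ (x_i + x_{i+1})·c_i = -540, so x̄ = -540 / (6·(-90)) = 1.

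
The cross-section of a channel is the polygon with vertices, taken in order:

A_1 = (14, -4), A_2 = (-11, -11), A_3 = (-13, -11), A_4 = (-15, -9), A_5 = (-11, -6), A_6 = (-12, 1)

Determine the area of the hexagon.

Apply the shoelace (surveyor's) formula: 2A = Σ (x_i·y_{i+1} − x_{i+1}·y_i), indices taken mod 6.
Σ = (-198) + (-22) + (-48) + (-9) + (-83) + (34) = -326
Area = |Σ|/2 = 163.

163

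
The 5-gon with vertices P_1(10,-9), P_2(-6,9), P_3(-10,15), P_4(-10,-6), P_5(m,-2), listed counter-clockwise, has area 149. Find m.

-4

Write out the shoelace sum; only the two edges meeting at P_5 involve m:
2·Area = [((-10)·(-2) − m·(-6)) + (m·(-9) − 10·(-2))] + 246
       = -3·m + 286 = 298
⇒ m = -4.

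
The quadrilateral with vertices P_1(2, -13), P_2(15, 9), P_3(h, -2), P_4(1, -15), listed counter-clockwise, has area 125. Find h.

The doubled signed area Σ (x_i y_{i+1} − x_{i+1} y_i) is linear in h.
With h=0 it equals 202; the coefficient of h is -24 (from the two edges through P_3).
So -24·h + 202 = 2·125 = 250 ⇒ h = -2.

-2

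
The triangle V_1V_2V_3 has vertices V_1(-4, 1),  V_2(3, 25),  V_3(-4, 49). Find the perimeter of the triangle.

|V_1V_2| = √((7)² + (24)²) = √625 = 25
|V_2V_3| = √((-7)² + (24)²) = √625 = 25
|V_3V_1| = √((0)² + (-48)²) = √2304 = 48
Perimeter = 25 + 25 + 48 = 98.

98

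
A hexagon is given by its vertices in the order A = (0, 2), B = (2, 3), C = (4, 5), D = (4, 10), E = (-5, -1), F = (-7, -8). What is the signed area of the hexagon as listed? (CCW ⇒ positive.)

39.5

Apply the surveyor's formula: 2A = Σ (x_i·y_{i+1} − x_{i+1}·y_i), indices taken mod 6.
Cross-terms: -4, -2, 20, 46, 33, -14  ⇒  Σ = 79
Signed area = Σ/2 = 39.5 (positive ⇒ counter-clockwise traversal).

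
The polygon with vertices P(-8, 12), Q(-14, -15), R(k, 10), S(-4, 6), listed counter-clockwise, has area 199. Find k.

10

Write out the shoelace sum; only the two edges meeting at R involve k:
2·Area = [((-14)·10 − k·(-15)) + (k·6 − (-4)·10)] + 288
       = 21·k + 188 = 398
⇒ k = 10.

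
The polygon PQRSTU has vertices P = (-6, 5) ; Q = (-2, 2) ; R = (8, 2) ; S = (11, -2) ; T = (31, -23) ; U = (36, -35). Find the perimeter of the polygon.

|PQ| = √((4)² + (-3)²) = √25 = 5
|QR| = √((10)² + (0)²) = √100 = 10
|RS| = √((3)² + (-4)²) = √25 = 5
|ST| = √((20)² + (-21)²) = √841 = 29
|TU| = √((5)² + (-12)²) = √169 = 13
|UP| = √((-42)² + (40)²) = √3364 = 58
Perimeter = 5 + 10 + 5 + 29 + 13 + 58 = 120.

120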